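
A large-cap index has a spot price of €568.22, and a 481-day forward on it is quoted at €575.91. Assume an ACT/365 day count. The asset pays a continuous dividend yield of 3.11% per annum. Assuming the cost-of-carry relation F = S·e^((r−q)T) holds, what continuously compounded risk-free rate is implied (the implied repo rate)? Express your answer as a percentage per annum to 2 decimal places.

From F = S·e^((r−q)T): (r − q) = ln(F/S)/T
ln(575.91/568.22) = ln(1.013533) = 0.013442
(r − q) = 0.013442 / (481/365) = 0.010200
r = ln(F/S)/T + q = 0.010200 + 0.0311 = 0.041300
r = 4.13%

4.13%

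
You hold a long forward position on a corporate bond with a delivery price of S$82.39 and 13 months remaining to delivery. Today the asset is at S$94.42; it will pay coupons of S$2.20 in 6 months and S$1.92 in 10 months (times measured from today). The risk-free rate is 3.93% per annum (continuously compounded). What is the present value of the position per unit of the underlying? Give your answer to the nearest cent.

S$11.45

PV(remaining coupons) I = 2.20·e^(−0.0393·6/12) + 1.92·e^(−0.0393·10/12) = 4.0153
Current forward F = (S − I)·e^(rT) = (94.42 − 4.0153)·e^(0.0393·13/12) = 90.4047 × 1.043494 = 94.3368
Value (long) = (F − K)·e^(−rT) = (94.3368 − 82.39) × 0.958319 = 11.4488
Value = S$11.45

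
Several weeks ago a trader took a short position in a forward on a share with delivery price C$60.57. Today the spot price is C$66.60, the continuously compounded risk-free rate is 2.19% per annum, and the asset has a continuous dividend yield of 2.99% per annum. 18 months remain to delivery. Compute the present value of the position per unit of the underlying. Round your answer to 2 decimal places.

-C$5.07

Current fair forward for the remaining 18 months: F = S·e^((r − q)·T), (r − q) = 0.0219 − 0.0299 = -0.0080
F = 66.60 · e^(-0.0080 × 18/12) = 66.60 × 0.988072 = 65.8056
Value of long forward = (F − K)·e^(−rT) = (65.8056 − 60.57) · e^(−0.0219·18/12)
= 5.2356 × 0.967684 = 5.07
Short position value = −(long value) = -C$5.07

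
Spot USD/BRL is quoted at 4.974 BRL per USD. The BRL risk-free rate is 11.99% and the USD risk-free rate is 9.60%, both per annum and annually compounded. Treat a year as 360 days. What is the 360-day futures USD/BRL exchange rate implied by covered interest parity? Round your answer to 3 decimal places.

5.082

By covered interest parity, F = S · (1+r_BRL)^T / (1+r_USD)^T
= 4.974 × 1.119900 / 1.096000 = 4.974 × 1.021807
F = 5.082 BRL per USD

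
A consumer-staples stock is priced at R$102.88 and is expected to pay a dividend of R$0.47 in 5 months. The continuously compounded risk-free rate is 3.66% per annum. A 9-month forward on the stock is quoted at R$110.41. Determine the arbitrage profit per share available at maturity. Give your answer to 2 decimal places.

R$5.14 per share

PV(dividends) I = 0.47·e^(−0.0366·5/12) = 0.4629
Fair forward F* = (S − I)·e^(rT) = (102.88 − 0.4629)·e^0.027450 = 102.4171 × 1.027830 = 105.2674
Market R$110.41 > fair 105.2674: forward overpriced → cash-and-carry (borrow at r, buy the stock and collect the dividends, short the forward).
Profit at T = |F_mkt − F*| = |110.41 − 105.2674| = R$5.14 per share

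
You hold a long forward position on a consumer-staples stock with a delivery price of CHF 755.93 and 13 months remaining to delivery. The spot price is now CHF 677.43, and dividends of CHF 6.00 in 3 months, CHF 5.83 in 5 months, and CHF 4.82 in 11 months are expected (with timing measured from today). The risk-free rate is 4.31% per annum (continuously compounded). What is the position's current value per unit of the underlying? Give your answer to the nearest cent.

-CHF 60.31

PV(remaining dividends) I = 6.00·e^(−0.0431·3/12) + 5.83·e^(−0.0431·5/12) + 4.82·e^(−0.0431·11/12) = 16.2952
Current forward F = (S − I)·e^(rT) = (677.43 − 16.2952)·e^(0.0431·13/12) = 661.1348 × 1.047799 = 692.7364
Value (long) = (F − K)·e^(−rT) = (692.7364 − 755.93) × 0.954382 = -60.3108
Value = -CHF 60.31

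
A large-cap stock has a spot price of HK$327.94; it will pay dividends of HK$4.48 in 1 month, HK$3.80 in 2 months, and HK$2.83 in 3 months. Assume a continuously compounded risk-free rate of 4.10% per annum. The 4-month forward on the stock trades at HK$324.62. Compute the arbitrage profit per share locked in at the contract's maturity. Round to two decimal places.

PV(dividends) I = 4.48·e^(−0.0410·1/12) + 3.80·e^(−0.0410·2/12) + 2.83·e^(−0.0410·3/12) = 11.0400
Fair forward F* = (S − I)·e^(rT) = (327.94 − 11.0400)·e^0.013667 = 316.9000 × 1.013761 = 321.2609
Market HK$324.62 > fair 321.2609: forward overpriced → cash-and-carry (borrow at r, buy the stock and collect the dividends, short the forward).
Profit at T = |F_mkt − F*| = |324.62 − 321.2609| = HK$3.36 per share

HK$3.36 per share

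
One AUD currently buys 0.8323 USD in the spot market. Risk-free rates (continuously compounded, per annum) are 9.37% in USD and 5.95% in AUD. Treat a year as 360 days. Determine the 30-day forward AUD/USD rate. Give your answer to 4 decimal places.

0.8347

F = S·e^((r_USD − r_AUD)T) = 0.8323 · e^((0.0937 − 0.0595) × 30/360)
= 0.8323 · e^0.002850 = 0.8323 × 1.002854
F = 0.8347 USD per AUD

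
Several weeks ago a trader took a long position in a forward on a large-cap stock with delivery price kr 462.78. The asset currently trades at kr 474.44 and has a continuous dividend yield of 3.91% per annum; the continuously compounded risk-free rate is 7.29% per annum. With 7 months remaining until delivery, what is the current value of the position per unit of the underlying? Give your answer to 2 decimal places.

Current fair forward for the remaining 7 months: F = S·e^((r − q)·T), (r − q) = 0.0729 − 0.0391 = 0.0338
F = 474.44 · e^(0.0338 × 7/12) = 474.44 × 1.019912 = 483.8870
Value of long forward = (F − K)·e^(−rT) = (483.8870 − 462.78) · e^(−0.0729·7/12)
= 21.1070 × 0.958367 = 20.23

kr 20.23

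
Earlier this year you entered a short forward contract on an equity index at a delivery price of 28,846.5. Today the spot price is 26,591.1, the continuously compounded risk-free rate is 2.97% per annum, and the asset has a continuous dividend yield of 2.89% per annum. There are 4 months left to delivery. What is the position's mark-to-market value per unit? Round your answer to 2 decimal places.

2226.16

Current fair forward for the remaining 4 months: F = S·e^((r − q)·T), (r − q) = 0.0297 − 0.0289 = 0.0008
F = 26591.1 · e^(0.0008 × 4/12) = 26591.1 × 1.00026670 = 26598.1918
Value of long forward = (F − K)·e^(−rT) = (26598.1918 − 28846.5) · e^(−0.0297·4/12)
= -2248.3082 × 0.99014884 = -2226.16
Short position value = −(long value) = 2226.16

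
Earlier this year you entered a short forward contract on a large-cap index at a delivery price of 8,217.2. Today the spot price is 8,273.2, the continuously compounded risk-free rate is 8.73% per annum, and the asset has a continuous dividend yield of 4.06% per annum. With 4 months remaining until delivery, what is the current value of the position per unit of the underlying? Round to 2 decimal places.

-180.47

Current fair forward for the remaining 4 months: F = S·e^((r − q)·T), (r − q) = 0.0873 − 0.0406 = 0.0467
F = 8273.2 · e^(0.0467 × 4/12) = 8273.2 × 1.01568846 = 8402.9938
Value of long forward = (F − K)·e^(−rT) = (8402.9938 − 8217.2) · e^(−0.0873·4/12)
= 185.7938 × 0.97131933 = 180.47
Short position value = −(long value) = -180.47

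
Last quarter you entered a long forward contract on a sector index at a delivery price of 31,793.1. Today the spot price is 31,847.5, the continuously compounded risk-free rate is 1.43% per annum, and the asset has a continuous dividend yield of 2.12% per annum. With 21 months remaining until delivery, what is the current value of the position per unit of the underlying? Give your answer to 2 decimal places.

Current fair forward for the remaining 21 months: F = S·e^((r − q)·T), (r − q) = 0.0143 − 0.0212 = -0.0069
F = 31847.5 · e^(-0.0069 × 21/12) = 31847.5 × 0.98799761 = 31465.2539
Value of long forward = (F − K)·e^(−rT) = (31465.2539 − 31793.1) · e^(−0.0143·21/12)
= -327.8461 × 0.97528553 = -319.74

-319.74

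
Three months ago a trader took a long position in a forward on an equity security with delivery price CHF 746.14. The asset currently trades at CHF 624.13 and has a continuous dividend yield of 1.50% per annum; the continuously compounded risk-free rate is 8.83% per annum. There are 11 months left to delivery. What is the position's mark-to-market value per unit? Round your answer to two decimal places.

-CHF 72.52

Current fair forward for the remaining 11 months: F = S·e^((r − q)·T), (r − q) = 0.0883 − 0.0150 = 0.0733
F = 624.13 · e^(0.0733 × 11/12) = 624.13 × 1.069500 = 667.5070
Value of long forward = (F − K)·e^(−rT) = (667.5070 − 746.14) · e^(−0.0883·11/12)
= -78.6330 × 0.922247 = -72.52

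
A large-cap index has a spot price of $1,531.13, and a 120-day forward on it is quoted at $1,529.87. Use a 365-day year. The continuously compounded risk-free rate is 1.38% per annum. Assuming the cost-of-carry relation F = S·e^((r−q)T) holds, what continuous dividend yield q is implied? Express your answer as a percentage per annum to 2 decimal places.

1.63%

From F = S·e^((r−q)T): (r − q) = ln(F/S)/T
ln(1529.87/1531.13) = ln(0.999177) = -0.000823
(r − q) = -0.000823 / (120/365) = -0.002503
q = r − ln(F/S)/T = 0.0138 + 0.002503 = 0.016303
q = 1.63%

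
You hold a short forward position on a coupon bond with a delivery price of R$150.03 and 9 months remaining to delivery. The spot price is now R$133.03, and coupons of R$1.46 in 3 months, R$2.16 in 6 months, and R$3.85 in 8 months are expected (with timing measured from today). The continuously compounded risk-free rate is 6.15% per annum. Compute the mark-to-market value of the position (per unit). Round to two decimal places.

PV(remaining coupons) I = 1.46·e^(−0.0615·3/12) + 2.16·e^(−0.0615·6/12) + 3.85·e^(−0.0615·8/12) = 7.2277
Current forward F = (S − I)·e^(rT) = (133.03 − 7.2277)·e^(0.0615·9/12) = 125.8023 × 1.047205 = 131.7408
Value (long) = (F − K)·e^(−rT) = (131.7408 − 150.03) × 0.954923 = -17.4648
Short position value = −(long value) = R$17.46

R$17.46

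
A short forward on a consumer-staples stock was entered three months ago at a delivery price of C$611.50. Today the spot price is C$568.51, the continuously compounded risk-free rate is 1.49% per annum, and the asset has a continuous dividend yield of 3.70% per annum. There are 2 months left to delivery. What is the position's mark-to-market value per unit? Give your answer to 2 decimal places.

Current fair forward for the remaining 2 months: F = S·e^((r − q)·T), (r − q) = 0.0149 − 0.0370 = -0.0221
F = 568.51 · e^(-0.0221 × 2/12) = 568.51 × 0.996323 = 566.4196
Value of long forward = (F − K)·e^(−rT) = (566.4196 − 611.50) · e^(−0.0149·2/12)
= -45.0804 × 0.997520 = -44.97
Short position value = −(long value) = C$44.97

C$44.97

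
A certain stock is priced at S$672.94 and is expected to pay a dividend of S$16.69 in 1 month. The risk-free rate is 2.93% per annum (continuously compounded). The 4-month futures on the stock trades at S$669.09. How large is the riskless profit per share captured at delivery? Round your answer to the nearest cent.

S$6.36 per share

PV(dividends) I = 16.69·e^(−0.0293·1/12) = 16.6493
Fair futures F* = (S − I)·e^(rT) = (672.94 − 16.6493)·e^0.009767 = 656.2907 × 1.009815 = 662.7322
Market S$669.09 > fair 662.7322: forward overpriced → cash-and-carry (borrow at r, buy the stock and collect the dividends, short the forward).
Profit at T = |F_mkt − F*| = |669.09 − 662.7322| = S$6.36 per share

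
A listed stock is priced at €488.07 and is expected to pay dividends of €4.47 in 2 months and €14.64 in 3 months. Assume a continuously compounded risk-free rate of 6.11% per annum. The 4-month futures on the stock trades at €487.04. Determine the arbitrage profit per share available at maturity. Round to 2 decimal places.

€8.16 per share

PV(dividends) I = 4.47·e^(−0.0611·2/12) + 14.64·e^(−0.0611·3/12) = 18.8428
Fair futures F* = (S − I)·e^(rT) = (488.07 − 18.8428)·e^0.020367 = 469.2272 × 1.020576 = 478.8820
Market €487.04 > fair 478.8820: forward overpriced → cash-and-carry (borrow at r, buy the stock and collect the dividends, short the forward).
Profit at T = |F_mkt − F*| = |487.04 − 478.8820| = €8.16 per share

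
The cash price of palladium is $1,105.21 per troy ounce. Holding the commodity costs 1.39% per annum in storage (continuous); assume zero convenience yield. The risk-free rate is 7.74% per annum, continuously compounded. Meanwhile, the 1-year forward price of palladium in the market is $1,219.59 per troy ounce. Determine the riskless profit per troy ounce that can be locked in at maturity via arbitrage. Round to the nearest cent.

Fair forward: F* = S·e^(carry·T), with carry = (r + u) = 0.0774 + 0.0139 = 0.0913
F* = 1105.21 · e^(0.0913 × 1) = 1105.21 · e^0.09130000 = 1105.21 × 1.09559764 = $1210.8655
Market $1219.59 > fair $1210.8655: forward overpriced → cash-and-carry (buy spot, short the forward).
At maturity, profit = |F_mkt − F*| = |1219.59 − 1210.8655| = $8.72 per troy ounce

$8.72 per troy ounce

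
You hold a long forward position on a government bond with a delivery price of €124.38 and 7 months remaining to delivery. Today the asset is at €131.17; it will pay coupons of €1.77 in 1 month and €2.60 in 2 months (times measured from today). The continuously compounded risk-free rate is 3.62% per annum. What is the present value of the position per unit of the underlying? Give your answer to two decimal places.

€5.04

PV(remaining coupons) I = 1.77·e^(−0.0362·1/12) + 2.60·e^(−0.0362·2/12) = 4.3490
Current forward F = (S − I)·e^(rT) = (131.17 − 4.3490)·e^(0.0362·7/12) = 126.8210 × 1.021341 = 129.5275
Value (long) = (F − K)·e^(−rT) = (129.5275 − 124.38) × 0.979105 = 5.0399
Value = €5.04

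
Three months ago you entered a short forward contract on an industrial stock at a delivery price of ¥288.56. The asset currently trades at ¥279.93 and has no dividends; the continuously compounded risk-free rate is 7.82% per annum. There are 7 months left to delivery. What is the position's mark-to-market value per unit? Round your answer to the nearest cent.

Current fair forward for the remaining 7 months: F = S·e^(r·T), r = 0.0782
F = 279.93 · e^(0.0782 × 7/12) = 279.93 × 1.046673 = 292.9952
Value of long forward = (F − K)·e^(−rT) = (292.9952 − 288.56) · e^(−0.0782·7/12)
= 4.4352 × 0.955408 = 4.24
Short position value = −(long value) = -¥4.24

-¥4.24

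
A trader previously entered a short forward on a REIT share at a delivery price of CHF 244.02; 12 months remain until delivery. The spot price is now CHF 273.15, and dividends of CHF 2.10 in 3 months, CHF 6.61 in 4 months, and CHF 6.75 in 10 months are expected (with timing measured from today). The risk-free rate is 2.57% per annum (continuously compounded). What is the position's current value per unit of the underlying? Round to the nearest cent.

-CHF 20.07

PV(remaining dividends) I = 2.10·e^(−0.0257·3/12) + 6.61·e^(−0.0257·4/12) + 6.75·e^(−0.0257·10/12) = 15.2471
Current forward F = (S − I)·e^(rT) = (273.15 − 15.2471)·e^(0.0257·12/12) = 257.9029 × 1.026033 = 264.6169
Value (long) = (F − K)·e^(−rT) = (264.6169 − 244.02) × 0.974627 = 20.0743
Short position value = −(long value) = -CHF 20.07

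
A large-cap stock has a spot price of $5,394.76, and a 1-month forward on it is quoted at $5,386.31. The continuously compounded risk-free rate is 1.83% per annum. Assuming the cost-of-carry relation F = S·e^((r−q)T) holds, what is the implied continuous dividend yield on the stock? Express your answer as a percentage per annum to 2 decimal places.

From F = S·e^((r−q)T): (r − q) = ln(F/S)/T
ln(5386.31/5394.76) = ln(0.998434) = -0.001567
(r − q) = -0.001567 / (1/12) = -0.018804
q = r − ln(F/S)/T = 0.0183 + 0.018804 = 0.037104
q = 3.71%

3.71%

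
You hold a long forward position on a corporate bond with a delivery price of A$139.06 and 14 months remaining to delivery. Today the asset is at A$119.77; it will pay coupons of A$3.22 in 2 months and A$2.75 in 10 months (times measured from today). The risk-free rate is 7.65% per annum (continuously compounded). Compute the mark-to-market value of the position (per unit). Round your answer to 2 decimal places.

-A$13.18

PV(remaining coupons) I = 3.22·e^(−0.0765·2/12) + 2.75·e^(−0.0765·10/12) = 5.7594
Current forward F = (S − I)·e^(rT) = (119.77 − 5.7594)·e^(0.0765·14/12) = 114.0106 × 1.093354 = 124.6539
Value (long) = (F − K)·e^(−rT) = (124.6539 − 139.06) × 0.914617 = -13.1761
Value = -A$13.18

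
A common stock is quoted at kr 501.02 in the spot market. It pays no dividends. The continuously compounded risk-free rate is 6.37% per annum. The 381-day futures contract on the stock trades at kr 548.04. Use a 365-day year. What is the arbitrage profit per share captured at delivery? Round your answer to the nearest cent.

Fair futures: F* = S·e^(carry·T), with carry = r = 0.0637
F* = 501.02 · e^(0.0637 × 381/365) = 501.02 · e^0.066492 = 501.02 × 1.068752 = kr 535.4661
Market kr 548.04 > fair kr 535.4661: forward overpriced → cash-and-carry (buy spot, short the forward).
At maturity, profit = |F_mkt − F*| = |548.04 − 535.4661| = kr 12.57 per share

kr 12.57 per share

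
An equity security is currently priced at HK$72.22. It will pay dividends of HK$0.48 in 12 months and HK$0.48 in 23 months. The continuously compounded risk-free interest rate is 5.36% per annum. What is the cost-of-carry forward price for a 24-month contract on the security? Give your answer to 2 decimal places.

HK$79.40

PV(dividends) I = 0.48·e^(−0.0536·12/12) + 0.48·e^(−0.0536·23/12)
I = 0.4549 + 0.4331 = 0.8880
F = (S − I)·e^(rT) = (72.22 − 0.8880) · e^(0.0536·24/12)
= 71.3320 · e^0.107200 = 71.3320 × 1.113157 = HK$79.40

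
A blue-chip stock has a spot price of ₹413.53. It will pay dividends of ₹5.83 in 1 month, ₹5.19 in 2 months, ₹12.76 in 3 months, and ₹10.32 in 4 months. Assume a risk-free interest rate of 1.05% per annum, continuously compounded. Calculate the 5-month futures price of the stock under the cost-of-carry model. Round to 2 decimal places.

PV(dividends) I = 5.83·e^(−0.0105·1/12) + 5.19·e^(−0.0105·2/12) + 12.76·e^(−0.0105·3/12) + 10.32·e^(−0.0105·4/12)
I = 5.8249 + 5.1809 + 12.7265 + 10.2839 = 34.0162
F = (S − I)·e^(rT) = (413.53 − 34.0162) · e^(0.0105·5/12)
= 379.5138 · e^0.004375 = 379.5138 × 1.004385 = ₹381.18

₹381.18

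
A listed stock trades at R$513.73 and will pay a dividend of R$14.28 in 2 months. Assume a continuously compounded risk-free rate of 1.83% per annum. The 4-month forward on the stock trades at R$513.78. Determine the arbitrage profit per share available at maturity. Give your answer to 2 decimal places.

PV(dividends) I = 14.28·e^(−0.0183·2/12) = 14.2365
Fair forward F* = (S − I)·e^(rT) = (513.73 − 14.2365)·e^0.006100 = 499.4935 × 1.006119 = 502.5499
Market R$513.78 > fair 502.5499: forward overpriced → cash-and-carry (borrow at r, buy the stock and collect the dividends, short the forward).
Profit at T = |F_mkt − F*| = |513.78 − 502.5499| = R$11.23 per share

R$11.23 per share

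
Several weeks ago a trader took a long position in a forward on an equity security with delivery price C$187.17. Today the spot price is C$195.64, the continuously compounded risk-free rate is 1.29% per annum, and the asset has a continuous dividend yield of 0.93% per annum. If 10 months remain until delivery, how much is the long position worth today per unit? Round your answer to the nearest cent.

Current fair forward for the remaining 10 months: F = S·e^((r − q)·T), (r − q) = 0.0129 − 0.0093 = 0.0036
F = 195.64 · e^(0.0036 × 10/12) = 195.64 × 1.003005 = 196.2279
Value of long forward = (F − K)·e^(−rT) = (196.2279 − 187.17) · e^(−0.0129·10/12)
= 9.0579 × 0.989308 = 8.96

C$8.96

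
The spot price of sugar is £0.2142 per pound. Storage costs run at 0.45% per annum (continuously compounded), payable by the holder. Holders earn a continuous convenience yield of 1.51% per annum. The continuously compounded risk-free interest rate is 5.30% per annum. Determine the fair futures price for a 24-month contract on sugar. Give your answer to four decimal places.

£0.2332 per pound

Net carry = r + u − y = 0.0530 + 0.0045 − 0.0151 = 0.0424
F = S·e^((r+u−y)T) = 0.2142 · e^(0.0424 × 24/12) = 0.2142 · e^0.084800
= 0.2142 × 1.088499 = £0.2332 per pound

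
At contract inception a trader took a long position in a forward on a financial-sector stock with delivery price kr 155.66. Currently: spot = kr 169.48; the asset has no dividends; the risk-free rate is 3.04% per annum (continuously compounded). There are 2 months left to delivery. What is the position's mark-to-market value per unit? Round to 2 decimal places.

kr 14.61

Current fair forward for the remaining 2 months: F = S·e^(r·T), r = 0.0304
F = 169.48 · e^(0.0304 × 2/12) = 169.48 × 1.005080 = 170.3410
Value of long forward = (F − K)·e^(−rT) = (170.3410 − 155.66) · e^(−0.0304·2/12)
= 14.6810 × 0.994946 = 14.61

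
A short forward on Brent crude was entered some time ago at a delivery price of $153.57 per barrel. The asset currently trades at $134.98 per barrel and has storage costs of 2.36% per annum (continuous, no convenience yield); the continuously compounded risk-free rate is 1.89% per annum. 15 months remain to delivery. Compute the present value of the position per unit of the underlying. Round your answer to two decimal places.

$10.96 per barrel

Current fair forward for the remaining 15 months: F = S·e^((r + u)·T), (r + u) = 0.0189 + 0.0236 = 0.0425
F = 134.98 · e^(0.0425 × 15/12) = 134.98 × 1.054561 = 142.3446
Value of long forward = (F − K)·e^(−rT) = (142.3446 − 153.57) · e^(−0.0189·15/12)
= -11.2254 × 0.976652 = -10.96
Short position value = −(long value) = $10.96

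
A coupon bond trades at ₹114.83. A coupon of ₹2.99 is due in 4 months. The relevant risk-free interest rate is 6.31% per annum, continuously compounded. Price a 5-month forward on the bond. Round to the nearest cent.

PV(coupons) I = 2.99·e^(−0.0631·4/12)
I = 2.9278
F = (S − I)·e^(rT) = (114.83 − 2.9278) · e^(0.0631·5/12)
= 111.9022 · e^0.026292 = 111.9022 × 1.026641 = ₹114.88

₹114.88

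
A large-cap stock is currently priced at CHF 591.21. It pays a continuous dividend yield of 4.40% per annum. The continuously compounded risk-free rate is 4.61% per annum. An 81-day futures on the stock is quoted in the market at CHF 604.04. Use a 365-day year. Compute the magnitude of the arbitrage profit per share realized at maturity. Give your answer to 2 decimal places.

CHF 12.55 per share

Fair futures: F* = S·e^(carry·T), with carry = (r − q) = 0.0461 − 0.0440 = 0.0021
F* = 591.21 · e^(0.0021 × 81/365) = 591.21 · e^0.000466 = 591.21 × 1.000466 = CHF 591.4855
Market CHF 604.04 > fair CHF 591.4855: forward overpriced → cash-and-carry (buy spot, short the forward).
At maturity, profit = |F_mkt − F*| = |604.04 − 591.4855| = CHF 12.55 per share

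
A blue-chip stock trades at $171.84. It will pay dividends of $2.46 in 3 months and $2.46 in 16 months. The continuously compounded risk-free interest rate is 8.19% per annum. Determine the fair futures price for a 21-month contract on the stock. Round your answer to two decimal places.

PV(dividends) I = 2.46·e^(−0.0819·3/12) + 2.46·e^(−0.0819·16/12)
I = 2.4101 + 2.2055 = 4.6156
F = (S − I)·e^(rT) = (171.84 − 4.6156) · e^(0.0819·21/12)
= 167.2244 · e^0.143325 = 167.2244 × 1.154105 = $192.99

$192.99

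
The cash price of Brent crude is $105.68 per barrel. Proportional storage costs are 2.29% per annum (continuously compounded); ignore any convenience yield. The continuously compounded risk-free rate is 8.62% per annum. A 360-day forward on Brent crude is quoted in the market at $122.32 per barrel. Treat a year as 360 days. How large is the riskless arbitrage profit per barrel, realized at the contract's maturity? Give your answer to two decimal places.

Fair forward: F* = S·e^(carry·T), with carry = (r + u) = 0.0862 + 0.0229 = 0.1091
F* = 105.68 · e^(0.1091 × 360/360) = 105.68 · e^0.109100 = 105.68 × 1.115274 = $117.8622
Market $122.32 > fair $117.8622: forward overpriced → cash-and-carry (buy spot, short the forward).
At maturity, profit = |F_mkt − F*| = |122.32 − 117.8622| = $4.46 per barrel

$4.46 per barrel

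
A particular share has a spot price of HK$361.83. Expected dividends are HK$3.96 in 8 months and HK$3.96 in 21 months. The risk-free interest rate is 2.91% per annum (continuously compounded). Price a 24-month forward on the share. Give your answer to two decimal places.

HK$375.41

PV(dividends) I = 3.96·e^(−0.0291·8/12) + 3.96·e^(−0.0291·21/12)
I = 3.8839 + 3.7634 = 7.6473
F = (S − I)·e^(rT) = (361.83 − 7.6473) · e^(0.0291·24/12)
= 354.1827 · e^0.058200 = 354.1827 × 1.059927 = HK$375.41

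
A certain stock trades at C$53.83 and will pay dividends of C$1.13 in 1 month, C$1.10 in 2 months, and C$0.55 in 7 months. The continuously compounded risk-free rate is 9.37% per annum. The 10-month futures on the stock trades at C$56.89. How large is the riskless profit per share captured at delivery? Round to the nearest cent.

PV(dividends) I = 1.13·e^(−0.0937·1/12) + 1.10·e^(−0.0937·2/12) + 0.55·e^(−0.0937·7/12) = 2.7249
Fair futures F* = (S − I)·e^(rT) = (53.83 − 2.7249)·e^0.078083 = 51.1051 × 1.081212 = 55.2554
Market C$56.89 > fair 55.2554: forward overpriced → cash-and-carry (borrow at r, buy the stock and collect the dividends, short the forward).
Profit at T = |F_mkt − F*| = |56.89 − 55.2554| = C$1.63 per share

C$1.63 per share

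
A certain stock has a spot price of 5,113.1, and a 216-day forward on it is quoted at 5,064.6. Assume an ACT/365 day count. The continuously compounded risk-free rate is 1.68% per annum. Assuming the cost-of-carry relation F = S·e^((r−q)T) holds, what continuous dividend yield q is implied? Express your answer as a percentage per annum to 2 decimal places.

3.29%

From F = S·e^((r−q)T): (r − q) = ln(F/S)/T
ln(5064.6/5113.1) = ln(0.990515) = -0.009530
(r − q) = -0.009530 / (216/365) = -0.016104
q = r − ln(F/S)/T = 0.0168 + 0.016104 = 0.032904
q = 3.29%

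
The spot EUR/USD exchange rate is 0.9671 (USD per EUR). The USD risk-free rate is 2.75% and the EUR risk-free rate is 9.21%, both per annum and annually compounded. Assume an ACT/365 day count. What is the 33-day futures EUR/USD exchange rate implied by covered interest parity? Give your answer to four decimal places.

By covered interest parity, F = S · (1+r_USD)^T / (1+r_EUR)^T
= 0.9671 × 1.002456 / 1.007997 = 0.9671 × 0.994503
F = 0.9618 USD per EUR

0.9618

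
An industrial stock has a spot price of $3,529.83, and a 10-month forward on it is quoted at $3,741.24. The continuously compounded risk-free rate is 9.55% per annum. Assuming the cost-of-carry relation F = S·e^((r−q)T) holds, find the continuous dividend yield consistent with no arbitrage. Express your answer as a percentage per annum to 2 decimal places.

2.57%

From F = S·e^((r−q)T): (r − q) = ln(F/S)/T
ln(3741.24/3529.83) = ln(1.059892) = 0.058167
(r − q) = 0.058167 / (10/12) = 0.069800
q = r − ln(F/S)/T = 0.0955 − 0.069800 = 0.025700
q = 2.57%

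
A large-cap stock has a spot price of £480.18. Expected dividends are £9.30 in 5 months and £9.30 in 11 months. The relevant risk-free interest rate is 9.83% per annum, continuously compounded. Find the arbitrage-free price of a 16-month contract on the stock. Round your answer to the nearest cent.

£527.56

PV(dividends) I = 9.30·e^(−0.0983·5/12) + 9.30·e^(−0.0983·11/12)
I = 8.9268 + 8.4986 = 17.4254
F = (S − I)·e^(rT) = (480.18 − 17.4254) · e^(0.0983·16/12)
= 462.7546 · e^0.131067 = 462.7546 × 1.140044 = £527.56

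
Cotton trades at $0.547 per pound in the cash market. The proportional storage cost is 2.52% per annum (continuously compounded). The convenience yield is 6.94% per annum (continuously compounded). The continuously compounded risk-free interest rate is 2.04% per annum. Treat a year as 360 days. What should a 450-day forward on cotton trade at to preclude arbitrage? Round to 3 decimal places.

Net carry = r + u − y = 0.0204 + 0.0252 − 0.0694 = -0.0238
F = S·e^((r+u−y)T) = 0.547 · e^(-0.0238 × 450/360) = 0.547 · e^-0.029750
= 0.547 × 0.970688 = $0.531 per pound

$0.531 per pound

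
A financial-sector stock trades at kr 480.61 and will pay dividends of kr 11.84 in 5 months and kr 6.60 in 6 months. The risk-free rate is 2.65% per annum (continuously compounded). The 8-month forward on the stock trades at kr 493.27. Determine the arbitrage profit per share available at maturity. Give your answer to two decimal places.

PV(dividends) I = 11.84·e^(−0.0265·5/12) + 6.60·e^(−0.0265·6/12) = 18.2231
Fair forward F* = (S − I)·e^(rT) = (480.61 − 18.2231)·e^0.017667 = 462.3869 × 1.017824 = 470.6285
Market kr 493.27 > fair 470.6285: forward overpriced → cash-and-carry (borrow at r, buy the stock and collect the dividends, short the forward).
Profit at T = |F_mkt − F*| = |493.27 − 470.6285| = kr 22.64 per share

kr 22.64 per share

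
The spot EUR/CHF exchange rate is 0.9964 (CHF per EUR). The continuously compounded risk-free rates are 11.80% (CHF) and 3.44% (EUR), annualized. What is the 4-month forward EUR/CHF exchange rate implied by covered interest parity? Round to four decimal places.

1.0246

F = S·e^((r_CHF − r_EUR)T) = 0.9964 · e^((0.1180 − 0.0344) × 4/12)
= 0.9964 · e^0.027867 = 0.9964 × 1.028259
F = 1.0246 CHF per EUR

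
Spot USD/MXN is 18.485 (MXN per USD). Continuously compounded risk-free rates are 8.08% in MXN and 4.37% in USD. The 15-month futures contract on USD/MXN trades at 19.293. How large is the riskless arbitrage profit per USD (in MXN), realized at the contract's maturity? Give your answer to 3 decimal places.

Fair futures: F* = S·e^(carry·T), with carry = (r_MXN − r_USD) = 0.0808 − 0.0437 = 0.0371
F* = 18.485 · e^(0.0371 × 15/12) = 18.485 · e^0.046375 = 18.485 × 1.047467 = 19.3624
Market 19.293 < fair 19.3624: forward underpriced → reverse cash-and-carry (short spot, go long the forward).
At maturity, profit = |F_mkt − F*| = |19.293 − 19.3624| = 0.069 per USD (in MXN)

0.069 per USD (in MXN)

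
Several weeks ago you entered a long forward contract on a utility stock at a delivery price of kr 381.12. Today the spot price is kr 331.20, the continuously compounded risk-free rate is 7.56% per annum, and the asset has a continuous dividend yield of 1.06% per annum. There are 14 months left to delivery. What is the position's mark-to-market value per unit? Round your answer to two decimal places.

Current fair forward for the remaining 14 months: F = S·e^((r − q)·T), (r − q) = 0.0756 − 0.0106 = 0.0650
F = 331.20 · e^(0.0650 × 14/12) = 331.20 × 1.078783 = 357.2929
Value of long forward = (F − K)·e^(−rT) = (357.2929 − 381.12) · e^(−0.0756·14/12)
= -23.8271 × 0.915578 = -21.82

-kr 21.82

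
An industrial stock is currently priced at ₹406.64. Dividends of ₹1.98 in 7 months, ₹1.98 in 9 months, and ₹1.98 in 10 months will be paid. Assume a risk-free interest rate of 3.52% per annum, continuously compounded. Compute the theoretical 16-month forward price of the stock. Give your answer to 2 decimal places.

₹420.11

PV(dividends) I = 1.98·e^(−0.0352·7/12) + 1.98·e^(−0.0352·9/12) + 1.98·e^(−0.0352·10/12)
I = 1.9398 + 1.9284 + 1.9228 = 5.7910
F = (S − I)·e^(rT) = (406.64 − 5.7910) · e^(0.0352·16/12)
= 400.8490 · e^0.046933 = 400.8490 × 1.048052 = ₹420.11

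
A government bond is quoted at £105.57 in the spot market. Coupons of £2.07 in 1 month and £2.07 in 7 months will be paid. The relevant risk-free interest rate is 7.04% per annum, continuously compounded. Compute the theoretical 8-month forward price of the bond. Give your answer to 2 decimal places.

£106.40

PV(coupons) I = 2.07·e^(−0.0704·1/12) + 2.07·e^(−0.0704·7/12)
I = 2.0579 + 1.9867 = 4.0446
F = (S − I)·e^(rT) = (105.57 − 4.0446) · e^(0.0704·8/12)
= 101.5254 · e^0.046933 = 101.5254 × 1.048052 = £106.40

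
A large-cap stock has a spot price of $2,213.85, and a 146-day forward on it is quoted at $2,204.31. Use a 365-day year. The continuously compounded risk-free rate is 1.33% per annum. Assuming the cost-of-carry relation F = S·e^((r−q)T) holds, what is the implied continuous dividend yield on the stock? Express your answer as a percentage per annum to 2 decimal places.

2.41%

From F = S·e^((r−q)T): (r − q) = ln(F/S)/T
ln(2204.31/2213.85) = ln(0.995691) = -0.004318
(r − q) = -0.004318 / (146/365) = -0.010795
q = r − ln(F/S)/T = 0.0133 + 0.010795 = 0.024095
q = 2.41%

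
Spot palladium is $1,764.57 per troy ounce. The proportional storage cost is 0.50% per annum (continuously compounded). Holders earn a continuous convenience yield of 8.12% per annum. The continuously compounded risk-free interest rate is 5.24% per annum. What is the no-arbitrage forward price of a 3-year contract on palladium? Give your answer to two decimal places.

Net carry = r + u − y = 0.0524 + 0.0050 − 0.0812 = -0.0238
F = S·e^((r+u−y)T) = 1764.57 · e^(-0.0238 × 3) = 1764.57 · e^-0.07140000
= 1764.57 × 0.93108938 = $1,642.97 per troy ounce

$1,642.97 per troy ounce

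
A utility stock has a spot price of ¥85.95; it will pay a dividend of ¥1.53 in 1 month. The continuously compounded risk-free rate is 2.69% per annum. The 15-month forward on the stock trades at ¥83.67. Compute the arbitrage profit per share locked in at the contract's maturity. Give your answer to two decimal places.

¥3.64 per share

PV(dividends) I = 1.53·e^(−0.0269·1/12) = 1.5266
Fair forward F* = (S − I)·e^(rT) = (85.95 − 1.5266)·e^0.033625 = 84.4234 × 1.034197 = 87.3104
Market ¥83.67 < fair 87.3104: forward underpriced → reverse cash-and-carry (short the stock, invest proceeds at r, pay the dividends, go long the forward).
Profit at T = |F_mkt − F*| = |83.67 − 87.3104| = ¥3.64 per share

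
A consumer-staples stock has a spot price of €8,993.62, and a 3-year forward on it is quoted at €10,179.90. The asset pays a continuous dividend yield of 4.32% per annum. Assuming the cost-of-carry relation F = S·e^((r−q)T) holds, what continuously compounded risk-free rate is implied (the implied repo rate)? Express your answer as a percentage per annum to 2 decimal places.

8.45%

From F = S·e^((r−q)T): (r − q) = ln(F/S)/T
ln(10179.90/8993.62) = ln(1.131902) = 0.123899
(r − q) = 0.123899 / (3) = 0.041300
r = ln(F/S)/T + q = 0.041300 + 0.0432 = 0.084500
r = 8.45%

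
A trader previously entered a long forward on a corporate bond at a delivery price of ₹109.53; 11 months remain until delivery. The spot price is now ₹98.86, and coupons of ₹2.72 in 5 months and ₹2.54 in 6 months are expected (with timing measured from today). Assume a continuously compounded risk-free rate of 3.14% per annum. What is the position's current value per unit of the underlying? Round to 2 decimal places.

PV(remaining coupons) I = 2.72·e^(−0.0314·5/12) + 2.54·e^(−0.0314·6/12) = 5.1851
Current forward F = (S − I)·e^(rT) = (98.86 − 5.1851)·e^(0.0314·11/12) = 93.6749 × 1.029202 = 96.4104
Value (long) = (F − K)·e^(−rT) = (96.4104 − 109.53) × 0.971627 = -12.7474
Value = -₹12.75

-₹12.75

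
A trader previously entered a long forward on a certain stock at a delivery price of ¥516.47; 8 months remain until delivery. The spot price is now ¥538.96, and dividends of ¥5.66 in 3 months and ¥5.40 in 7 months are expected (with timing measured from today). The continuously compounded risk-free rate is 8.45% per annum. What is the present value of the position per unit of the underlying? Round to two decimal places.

¥40.10

PV(remaining dividends) I = 5.66·e^(−0.0845·3/12) + 5.40·e^(−0.0845·7/12) = 10.6820
Current forward F = (S − I)·e^(rT) = (538.96 − 10.6820)·e^(0.0845·8/12) = 528.2780 × 1.057950 = 558.8917
Value (long) = (F − K)·e^(−rT) = (558.8917 − 516.47) × 0.945224 = 40.0980
Value = ¥40.10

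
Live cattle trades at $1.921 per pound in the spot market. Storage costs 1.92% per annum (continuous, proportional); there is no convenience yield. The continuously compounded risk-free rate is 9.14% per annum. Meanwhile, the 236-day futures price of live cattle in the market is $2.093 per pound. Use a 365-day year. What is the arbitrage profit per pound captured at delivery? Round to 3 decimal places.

$0.030 per pound

Fair futures: F* = S·e^(carry·T), with carry = (r + u) = 0.0914 + 0.0192 = 0.1106
F* = 1.921 · e^(0.1106 × 236/365) = 1.921 · e^0.071511 = 1.921 × 1.074130 = $2.0634
Market $2.093 > fair $2.0634: forward overpriced → cash-and-carry (buy spot, short the forward).
At maturity, profit = |F_mkt − F*| = |2.093 − 2.0634| = $0.030 per pound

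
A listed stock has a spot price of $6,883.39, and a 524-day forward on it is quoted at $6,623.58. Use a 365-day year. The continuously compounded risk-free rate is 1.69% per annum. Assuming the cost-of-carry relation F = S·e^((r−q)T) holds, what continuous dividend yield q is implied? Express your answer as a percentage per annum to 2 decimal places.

4.37%

From F = S·e^((r−q)T): (r − q) = ln(F/S)/T
ln(6623.58/6883.39) = ln(0.962256) = -0.038475
(r − q) = -0.038475 / (524/365) = -0.026800
q = r − ln(F/S)/T = 0.0169 + 0.026800 = 0.043700
q = 4.37%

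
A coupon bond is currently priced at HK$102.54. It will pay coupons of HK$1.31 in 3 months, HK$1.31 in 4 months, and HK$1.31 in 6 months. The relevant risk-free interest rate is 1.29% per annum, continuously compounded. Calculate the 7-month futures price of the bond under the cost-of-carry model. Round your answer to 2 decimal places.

HK$99.37

PV(coupons) I = 1.31·e^(−0.0129·3/12) + 1.31·e^(−0.0129·4/12) + 1.31·e^(−0.0129·6/12)
I = 1.3058 + 1.3044 + 1.3016 = 3.9118
F = (S − I)·e^(rT) = (102.54 − 3.9118) · e^(0.0129·7/12)
= 98.6282 · e^0.007525 = 98.6282 × 1.007553 = HK$99.37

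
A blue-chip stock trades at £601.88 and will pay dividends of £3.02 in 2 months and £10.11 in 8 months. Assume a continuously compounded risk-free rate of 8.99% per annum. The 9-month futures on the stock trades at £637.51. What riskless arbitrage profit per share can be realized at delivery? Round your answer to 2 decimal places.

£7.02 per share

PV(dividends) I = 3.02·e^(−0.0899·2/12) + 10.11·e^(−0.0899·8/12) = 12.4970
Fair futures F* = (S − I)·e^(rT) = (601.88 − 12.4970)·e^0.067425 = 589.3830 × 1.069750 = 630.4925
Market £637.51 > fair 630.4925: forward overpriced → cash-and-carry (borrow at r, buy the stock and collect the dividends, short the forward).
Profit at T = |F_mkt − F*| = |637.51 − 630.4925| = £7.02 per share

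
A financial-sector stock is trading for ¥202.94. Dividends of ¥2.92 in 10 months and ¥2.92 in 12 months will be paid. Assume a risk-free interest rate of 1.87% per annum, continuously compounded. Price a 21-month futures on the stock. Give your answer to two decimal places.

¥203.76

PV(dividends) I = 2.92·e^(−0.0187·10/12) + 2.92·e^(−0.0187·12/12)
I = 2.8748 + 2.8659 = 5.7407
F = (S − I)·e^(rT) = (202.94 − 5.7407) · e^(0.0187·21/12)
= 197.1993 · e^0.032725 = 197.1993 × 1.033266 = ¥203.76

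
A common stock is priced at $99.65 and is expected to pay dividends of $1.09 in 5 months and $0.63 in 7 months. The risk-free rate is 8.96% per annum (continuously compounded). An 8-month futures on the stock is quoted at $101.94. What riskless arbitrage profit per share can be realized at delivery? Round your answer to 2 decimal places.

$2.09 per share

PV(dividends) I = 1.09·e^(−0.0896·5/12) + 0.63·e^(−0.0896·7/12) = 1.6480
Fair futures F* = (S − I)·e^(rT) = (99.65 − 1.6480)·e^0.059733 = 98.0020 × 1.061553 = 104.0343
Market $101.94 < fair 104.0343: forward underpriced → reverse cash-and-carry (short the stock, invest proceeds at r, pay the dividends, go long the forward).
Profit at T = |F_mkt − F*| = |101.94 − 104.0343| = $2.09 per share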